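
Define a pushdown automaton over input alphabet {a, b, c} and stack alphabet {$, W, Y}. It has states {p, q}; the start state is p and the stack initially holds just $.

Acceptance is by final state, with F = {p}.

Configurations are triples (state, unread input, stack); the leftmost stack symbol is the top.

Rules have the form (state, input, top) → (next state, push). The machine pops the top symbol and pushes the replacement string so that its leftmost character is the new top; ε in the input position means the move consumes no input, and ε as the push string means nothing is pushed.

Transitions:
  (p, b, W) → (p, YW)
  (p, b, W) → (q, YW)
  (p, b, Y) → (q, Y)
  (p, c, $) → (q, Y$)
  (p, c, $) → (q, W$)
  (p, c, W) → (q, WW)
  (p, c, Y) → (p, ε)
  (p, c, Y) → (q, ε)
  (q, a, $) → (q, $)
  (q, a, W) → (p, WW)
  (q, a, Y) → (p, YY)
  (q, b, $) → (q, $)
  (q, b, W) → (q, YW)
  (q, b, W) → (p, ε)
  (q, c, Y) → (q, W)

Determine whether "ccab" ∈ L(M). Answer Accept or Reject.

Accept

One accepting computation: (p, ccab, $) ⊢ (q, cab, Y$) ⊢ (q, ab, W$) ⊢ (p, b, WW$) ⊢ (p, ε, YWW$)
All input consumed and state p ∈ F.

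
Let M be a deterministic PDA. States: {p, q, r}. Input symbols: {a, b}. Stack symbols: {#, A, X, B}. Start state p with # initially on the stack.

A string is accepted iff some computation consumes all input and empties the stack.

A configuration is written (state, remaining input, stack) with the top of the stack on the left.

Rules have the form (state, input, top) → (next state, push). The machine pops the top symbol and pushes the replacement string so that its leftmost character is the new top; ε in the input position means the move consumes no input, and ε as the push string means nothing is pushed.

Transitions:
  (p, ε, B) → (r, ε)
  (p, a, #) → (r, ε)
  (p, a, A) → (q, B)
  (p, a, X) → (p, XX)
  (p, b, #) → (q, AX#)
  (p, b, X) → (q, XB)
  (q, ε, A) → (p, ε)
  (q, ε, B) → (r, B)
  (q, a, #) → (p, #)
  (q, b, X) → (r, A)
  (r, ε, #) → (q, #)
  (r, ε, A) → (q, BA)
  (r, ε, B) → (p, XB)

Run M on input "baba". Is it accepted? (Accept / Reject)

Reject

(p, baba, #) ⊢ (q, aba, AX#) ⊢ (p, aba, X#) ⊢ (p, ba, XX#) ⊢ (q, a, XBX#)
No transition applies at (q, a, XBX#); input not fully consumed.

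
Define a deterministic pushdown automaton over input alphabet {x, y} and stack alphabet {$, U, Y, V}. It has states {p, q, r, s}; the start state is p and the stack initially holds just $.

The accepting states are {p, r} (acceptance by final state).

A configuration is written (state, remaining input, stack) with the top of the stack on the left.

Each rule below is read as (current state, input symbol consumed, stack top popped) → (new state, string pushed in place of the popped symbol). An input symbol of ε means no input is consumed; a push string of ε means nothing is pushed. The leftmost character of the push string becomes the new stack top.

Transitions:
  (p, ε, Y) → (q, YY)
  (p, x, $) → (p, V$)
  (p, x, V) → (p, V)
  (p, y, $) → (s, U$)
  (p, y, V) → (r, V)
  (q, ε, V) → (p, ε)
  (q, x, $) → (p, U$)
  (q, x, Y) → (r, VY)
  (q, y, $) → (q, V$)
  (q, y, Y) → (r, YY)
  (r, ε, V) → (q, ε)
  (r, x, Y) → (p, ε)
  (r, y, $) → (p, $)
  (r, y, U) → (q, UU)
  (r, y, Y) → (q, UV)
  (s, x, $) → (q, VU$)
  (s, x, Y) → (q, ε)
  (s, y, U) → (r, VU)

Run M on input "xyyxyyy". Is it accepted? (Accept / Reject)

(p, xyyxyyy, $) ⊢ (p, yyxyyy, V$) ⊢ (r, yxyyy, V$) ⊢ (q, yxyyy, $) ⊢ (q, xyyy, V$) ⊢ (p, xyyy, $) ⊢ (p, yyy, V$) ⊢ (r, yy, V$) ⊢ (q, yy, $) ⊢ (q, y, V$) ⊢ (p, y, $) ⊢ (s, ε, U$)
All input consumed; state s ∉ F and no further ε-move applies.

Reject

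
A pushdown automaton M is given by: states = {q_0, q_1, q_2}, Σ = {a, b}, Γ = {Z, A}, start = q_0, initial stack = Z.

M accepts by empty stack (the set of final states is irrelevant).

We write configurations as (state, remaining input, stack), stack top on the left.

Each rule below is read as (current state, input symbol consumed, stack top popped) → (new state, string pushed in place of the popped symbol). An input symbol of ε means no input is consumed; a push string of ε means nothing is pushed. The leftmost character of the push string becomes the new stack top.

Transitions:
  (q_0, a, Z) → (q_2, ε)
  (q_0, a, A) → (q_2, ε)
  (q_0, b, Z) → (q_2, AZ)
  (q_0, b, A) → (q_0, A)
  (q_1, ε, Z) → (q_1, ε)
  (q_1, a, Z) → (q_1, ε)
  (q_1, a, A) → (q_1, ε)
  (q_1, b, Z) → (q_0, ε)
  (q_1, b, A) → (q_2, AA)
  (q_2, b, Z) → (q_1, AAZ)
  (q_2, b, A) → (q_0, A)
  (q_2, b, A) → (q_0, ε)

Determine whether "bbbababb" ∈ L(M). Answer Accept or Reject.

No computation consumes all input and empties the stack.

Reject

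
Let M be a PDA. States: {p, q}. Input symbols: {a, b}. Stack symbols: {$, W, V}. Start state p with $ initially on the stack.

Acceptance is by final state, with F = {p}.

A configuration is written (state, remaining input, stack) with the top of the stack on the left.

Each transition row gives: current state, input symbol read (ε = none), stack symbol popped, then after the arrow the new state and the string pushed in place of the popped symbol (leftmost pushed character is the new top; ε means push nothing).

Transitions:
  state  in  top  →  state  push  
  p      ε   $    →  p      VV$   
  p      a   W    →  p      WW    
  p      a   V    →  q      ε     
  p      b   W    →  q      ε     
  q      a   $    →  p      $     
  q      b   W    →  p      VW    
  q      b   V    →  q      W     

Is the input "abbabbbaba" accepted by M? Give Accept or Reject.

No computation consumes all input and reaches a final state.

Reject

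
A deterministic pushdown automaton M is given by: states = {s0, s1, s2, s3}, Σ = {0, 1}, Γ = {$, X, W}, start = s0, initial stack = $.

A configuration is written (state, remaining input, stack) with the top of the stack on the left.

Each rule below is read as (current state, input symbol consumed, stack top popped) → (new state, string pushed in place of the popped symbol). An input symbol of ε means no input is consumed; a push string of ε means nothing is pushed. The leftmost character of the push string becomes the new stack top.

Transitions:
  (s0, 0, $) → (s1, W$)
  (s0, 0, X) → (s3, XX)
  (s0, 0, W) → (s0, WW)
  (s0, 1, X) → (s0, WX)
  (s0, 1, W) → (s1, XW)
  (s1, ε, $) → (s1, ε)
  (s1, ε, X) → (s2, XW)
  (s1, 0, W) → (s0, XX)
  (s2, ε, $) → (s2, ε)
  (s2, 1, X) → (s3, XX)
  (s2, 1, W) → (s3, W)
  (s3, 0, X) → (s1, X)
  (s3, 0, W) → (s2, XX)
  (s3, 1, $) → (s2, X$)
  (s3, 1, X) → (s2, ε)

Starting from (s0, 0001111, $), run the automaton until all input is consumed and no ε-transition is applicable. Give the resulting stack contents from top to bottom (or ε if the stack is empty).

(s0, 0001111, $)
  read 0, top $: go to s1, push W$ → (s1, 001111, W$)
  read 0, top W: go to s0, push XX → (s0, 01111, XX$)
  read 0, top X: go to s3, push XX → (s3, 1111, XXX$)
  read 1, top X: go to s2, push ε → (s2, 111, XX$)
  read 1, top X: go to s3, push XX → (s3, 11, XXX$)
  read 1, top X: go to s2, push ε → (s2, 1, XX$)
  read 1, top X: go to s3, push XX → (s3, ε, XXX$)
All input consumed in state s3 with stack XXX$.

XXX$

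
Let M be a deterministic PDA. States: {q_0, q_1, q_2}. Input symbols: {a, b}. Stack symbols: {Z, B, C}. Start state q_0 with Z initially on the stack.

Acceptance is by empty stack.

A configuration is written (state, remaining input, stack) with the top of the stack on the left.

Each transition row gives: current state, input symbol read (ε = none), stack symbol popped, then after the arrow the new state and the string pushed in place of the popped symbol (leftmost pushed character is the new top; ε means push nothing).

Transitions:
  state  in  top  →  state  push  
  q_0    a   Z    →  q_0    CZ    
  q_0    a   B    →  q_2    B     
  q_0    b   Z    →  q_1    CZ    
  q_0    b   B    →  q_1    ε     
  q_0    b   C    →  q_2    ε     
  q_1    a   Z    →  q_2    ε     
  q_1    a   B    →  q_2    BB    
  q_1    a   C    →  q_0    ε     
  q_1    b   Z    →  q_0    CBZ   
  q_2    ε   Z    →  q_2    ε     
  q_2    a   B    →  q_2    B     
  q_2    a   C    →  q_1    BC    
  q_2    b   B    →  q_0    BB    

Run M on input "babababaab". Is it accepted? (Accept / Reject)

Accept

(q_0, babababaab, Z)
  read b, top Z: go to q_1, push CZ → (q_1, abababaab, CZ)
  read a, top C: go to q_0, push ε → (q_0, bababaab, Z)
  read b, top Z: go to q_1, push CZ → (q_1, ababaab, CZ)
  read a, top C: go to q_0, push ε → (q_0, babaab, Z)
  read b, top Z: go to q_1, push CZ → (q_1, abaab, CZ)
  read a, top C: go to q_0, push ε → (q_0, baab, Z)
  read b, top Z: go to q_1, push CZ → (q_1, aab, CZ)
  read a, top C: go to q_0, push ε → (q_0, ab, Z)
  read a, top Z: go to q_0, push CZ → (q_0, b, CZ)
  read b, top C: go to q_2, push ε → (q_2, ε, Z)
  ε-move, top Z: go to q_2, push ε → (q_2, ε, ε)
All input consumed and the stack is empty.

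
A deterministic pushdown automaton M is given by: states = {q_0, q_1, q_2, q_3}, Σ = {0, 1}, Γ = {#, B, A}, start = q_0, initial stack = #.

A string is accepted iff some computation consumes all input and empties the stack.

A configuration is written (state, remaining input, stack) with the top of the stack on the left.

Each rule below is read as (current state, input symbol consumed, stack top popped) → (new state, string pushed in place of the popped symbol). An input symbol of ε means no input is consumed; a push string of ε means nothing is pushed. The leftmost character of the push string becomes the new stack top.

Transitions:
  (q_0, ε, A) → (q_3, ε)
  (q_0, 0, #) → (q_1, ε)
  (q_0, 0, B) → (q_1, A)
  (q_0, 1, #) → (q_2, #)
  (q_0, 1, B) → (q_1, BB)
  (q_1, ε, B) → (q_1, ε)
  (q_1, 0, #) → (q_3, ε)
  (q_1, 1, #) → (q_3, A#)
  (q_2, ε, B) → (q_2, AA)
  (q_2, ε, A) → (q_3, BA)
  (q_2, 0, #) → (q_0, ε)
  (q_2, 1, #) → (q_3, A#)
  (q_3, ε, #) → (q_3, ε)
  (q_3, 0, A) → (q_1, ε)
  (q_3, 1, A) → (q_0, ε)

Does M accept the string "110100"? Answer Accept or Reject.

(q_0, 110100, #)
  read 1, top #: go to q_2, push # → (q_2, 10100, #)
  read 1, top #: go to q_3, push A# → (q_3, 0100, A#)
  read 0, top A: go to q_1, push ε → (q_1, 100, #)
  read 1, top #: go to q_3, push A# → (q_3, 00, A#)
  read 0, top A: go to q_1, push ε → (q_1, 0, #)
  read 0, top #: go to q_3, push ε → (q_3, ε, ε)
All input consumed and the stack is empty.

Accept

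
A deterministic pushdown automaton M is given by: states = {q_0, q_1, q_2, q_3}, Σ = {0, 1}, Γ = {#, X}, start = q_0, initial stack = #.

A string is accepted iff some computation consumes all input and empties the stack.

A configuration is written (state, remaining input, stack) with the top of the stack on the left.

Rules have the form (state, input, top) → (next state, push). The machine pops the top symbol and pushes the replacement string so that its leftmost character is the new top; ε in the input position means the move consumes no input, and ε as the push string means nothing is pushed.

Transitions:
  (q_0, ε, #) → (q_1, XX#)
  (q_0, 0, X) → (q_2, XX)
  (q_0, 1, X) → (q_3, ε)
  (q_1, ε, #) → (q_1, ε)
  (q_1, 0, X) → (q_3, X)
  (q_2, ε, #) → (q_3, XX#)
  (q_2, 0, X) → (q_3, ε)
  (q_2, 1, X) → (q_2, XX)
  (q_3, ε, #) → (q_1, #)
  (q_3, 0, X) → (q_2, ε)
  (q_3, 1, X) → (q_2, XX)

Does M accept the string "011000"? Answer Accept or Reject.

Reject

(q_0, 011000, #)
  ε-move, top #: go to q_1, push XX# → (q_1, 011000, XX#)
  read 0, top X: go to q_3, push X → (q_3, 11000, XX#)
  read 1, top X: go to q_2, push XX → (q_2, 1000, XXX#)
  read 1, top X: go to q_2, push XX → (q_2, 000, XXXX#)
  read 0, top X: go to q_3, push ε → (q_3, 00, XXX#)
  read 0, top X: go to q_2, push ε → (q_2, 0, XX#)
  read 0, top X: go to q_3, push ε → (q_3, ε, X#)
All input consumed; stack is X#, not empty, and no further ε-move applies.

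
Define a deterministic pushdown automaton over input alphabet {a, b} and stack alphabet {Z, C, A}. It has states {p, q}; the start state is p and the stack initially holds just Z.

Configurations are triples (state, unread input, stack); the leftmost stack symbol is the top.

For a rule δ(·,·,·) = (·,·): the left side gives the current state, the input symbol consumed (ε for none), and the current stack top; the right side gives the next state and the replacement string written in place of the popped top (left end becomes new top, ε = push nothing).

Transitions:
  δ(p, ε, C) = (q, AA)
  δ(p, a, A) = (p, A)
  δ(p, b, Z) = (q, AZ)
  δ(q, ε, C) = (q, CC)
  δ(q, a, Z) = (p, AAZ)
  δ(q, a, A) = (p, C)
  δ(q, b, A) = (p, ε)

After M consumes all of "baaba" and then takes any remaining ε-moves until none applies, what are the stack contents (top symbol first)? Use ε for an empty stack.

(p, baaba, Z)
  read b, top Z: go to q, push AZ → (q, aaba, AZ)
  read a, top A: go to p, push C → (p, aba, CZ)
  ε-move, top C: go to q, push AA → (q, aba, AAZ)
  read a, top A: go to p, push C → (p, ba, CAZ)
  ε-move, top C: go to q, push AA → (q, ba, AAAZ)
  read b, top A: go to p, push ε → (p, a, AAZ)
  read a, top A: go to p, push A → (p, ε, AAZ)
All input consumed in state p with stack AAZ.

AAZ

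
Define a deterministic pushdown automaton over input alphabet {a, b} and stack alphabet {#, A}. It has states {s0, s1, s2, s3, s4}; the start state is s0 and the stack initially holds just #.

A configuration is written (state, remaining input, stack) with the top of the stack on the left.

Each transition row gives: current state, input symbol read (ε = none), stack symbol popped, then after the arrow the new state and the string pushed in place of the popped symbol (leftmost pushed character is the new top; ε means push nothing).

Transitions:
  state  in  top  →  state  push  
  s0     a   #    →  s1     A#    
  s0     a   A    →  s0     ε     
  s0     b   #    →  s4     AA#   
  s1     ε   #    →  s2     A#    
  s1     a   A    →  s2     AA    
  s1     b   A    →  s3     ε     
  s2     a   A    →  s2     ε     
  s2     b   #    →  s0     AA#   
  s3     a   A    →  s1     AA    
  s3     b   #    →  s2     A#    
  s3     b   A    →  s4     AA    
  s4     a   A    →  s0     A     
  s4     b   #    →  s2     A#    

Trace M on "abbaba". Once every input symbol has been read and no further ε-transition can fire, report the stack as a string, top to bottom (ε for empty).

A#

(s0, abbaba, #)
  read a, top #: go to s1, push A# → (s1, bbaba, A#)
  read b, top A: go to s3, push ε → (s3, baba, #)
  read b, top #: go to s2, push A# → (s2, aba, A#)
  read a, top A: go to s2, push ε → (s2, ba, #)
  read b, top #: go to s0, push AA# → (s0, a, AA#)
  read a, top A: go to s0, push ε → (s0, ε, A#)
All input consumed in state s0 with stack A#.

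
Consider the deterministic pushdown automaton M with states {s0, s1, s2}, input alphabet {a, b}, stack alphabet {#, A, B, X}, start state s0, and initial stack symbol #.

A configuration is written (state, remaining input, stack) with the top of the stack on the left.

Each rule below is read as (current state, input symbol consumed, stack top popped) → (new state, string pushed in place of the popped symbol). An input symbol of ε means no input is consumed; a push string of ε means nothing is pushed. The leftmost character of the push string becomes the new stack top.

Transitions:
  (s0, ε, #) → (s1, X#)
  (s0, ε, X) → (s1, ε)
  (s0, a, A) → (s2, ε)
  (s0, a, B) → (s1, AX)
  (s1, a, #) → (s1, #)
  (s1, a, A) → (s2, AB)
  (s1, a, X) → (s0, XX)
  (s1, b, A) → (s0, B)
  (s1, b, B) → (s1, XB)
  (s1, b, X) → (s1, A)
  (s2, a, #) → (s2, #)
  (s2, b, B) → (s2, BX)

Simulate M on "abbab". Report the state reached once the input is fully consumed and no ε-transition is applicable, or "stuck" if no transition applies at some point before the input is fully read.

(s0, abbab, #) ⊢ (s1, abbab, X#) ⊢ (s0, bbab, XX#) ⊢ (s1, bbab, X#) ⊢ (s1, bab, A#) ⊢ (s0, ab, B#) ⊢ (s1, b, AX#) ⊢ (s0, ε, BX#)
All input consumed; M is in state s0.

s0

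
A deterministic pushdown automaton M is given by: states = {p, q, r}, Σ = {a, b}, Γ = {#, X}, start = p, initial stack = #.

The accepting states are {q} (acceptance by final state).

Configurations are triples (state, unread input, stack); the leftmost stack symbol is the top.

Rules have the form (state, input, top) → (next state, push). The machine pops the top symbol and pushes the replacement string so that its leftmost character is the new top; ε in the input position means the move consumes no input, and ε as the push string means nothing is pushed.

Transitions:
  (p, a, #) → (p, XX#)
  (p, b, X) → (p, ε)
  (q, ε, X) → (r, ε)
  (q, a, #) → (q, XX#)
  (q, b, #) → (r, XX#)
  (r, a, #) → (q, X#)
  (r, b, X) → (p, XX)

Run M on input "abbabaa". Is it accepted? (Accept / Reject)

Reject

(p, abbabaa, #)
  read a, top #: go to p, push XX# → (p, bbabaa, XX#)
  read b, top X: go to p, push ε → (p, babaa, X#)
  read b, top X: go to p, push ε → (p, abaa, #)
  read a, top #: go to p, push XX# → (p, baa, XX#)
  read b, top X: go to p, push ε → (p, aa, X#)
No transition applies at (p, aa, X#); input not fully consumed.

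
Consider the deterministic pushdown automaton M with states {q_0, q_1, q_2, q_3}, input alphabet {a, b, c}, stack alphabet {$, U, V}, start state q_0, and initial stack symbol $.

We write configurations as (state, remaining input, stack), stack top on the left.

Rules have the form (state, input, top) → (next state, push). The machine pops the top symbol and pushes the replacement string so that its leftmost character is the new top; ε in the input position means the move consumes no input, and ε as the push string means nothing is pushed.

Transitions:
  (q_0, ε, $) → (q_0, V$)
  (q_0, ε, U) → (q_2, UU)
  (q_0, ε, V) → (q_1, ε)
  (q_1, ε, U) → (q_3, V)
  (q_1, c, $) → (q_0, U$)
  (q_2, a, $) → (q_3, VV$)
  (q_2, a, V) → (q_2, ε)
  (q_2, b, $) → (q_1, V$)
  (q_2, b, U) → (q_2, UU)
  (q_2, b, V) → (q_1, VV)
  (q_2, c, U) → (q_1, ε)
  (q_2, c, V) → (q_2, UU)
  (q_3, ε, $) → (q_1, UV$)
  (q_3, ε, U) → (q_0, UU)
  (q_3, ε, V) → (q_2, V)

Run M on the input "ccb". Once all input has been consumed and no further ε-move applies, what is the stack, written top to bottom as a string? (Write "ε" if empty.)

VV$

(q_0, ccb, $)
  ε-move, top $: go to q_0, push V$ → (q_0, ccb, V$)
  ε-move, top V: go to q_1, push ε → (q_1, ccb, $)
  read c, top $: go to q_0, push U$ → (q_0, cb, U$)
  ε-move, top U: go to q_2, push UU → (q_2, cb, UU$)
  read c, top U: go to q_1, push ε → (q_1, b, U$)
  ε-move, top U: go to q_3, push V → (q_3, b, V$)
  ε-move, top V: go to q_2, push V → (q_2, b, V$)
  read b, top V: go to q_1, push VV → (q_1, ε, VV$)
All input consumed in state q_1 with stack VV$.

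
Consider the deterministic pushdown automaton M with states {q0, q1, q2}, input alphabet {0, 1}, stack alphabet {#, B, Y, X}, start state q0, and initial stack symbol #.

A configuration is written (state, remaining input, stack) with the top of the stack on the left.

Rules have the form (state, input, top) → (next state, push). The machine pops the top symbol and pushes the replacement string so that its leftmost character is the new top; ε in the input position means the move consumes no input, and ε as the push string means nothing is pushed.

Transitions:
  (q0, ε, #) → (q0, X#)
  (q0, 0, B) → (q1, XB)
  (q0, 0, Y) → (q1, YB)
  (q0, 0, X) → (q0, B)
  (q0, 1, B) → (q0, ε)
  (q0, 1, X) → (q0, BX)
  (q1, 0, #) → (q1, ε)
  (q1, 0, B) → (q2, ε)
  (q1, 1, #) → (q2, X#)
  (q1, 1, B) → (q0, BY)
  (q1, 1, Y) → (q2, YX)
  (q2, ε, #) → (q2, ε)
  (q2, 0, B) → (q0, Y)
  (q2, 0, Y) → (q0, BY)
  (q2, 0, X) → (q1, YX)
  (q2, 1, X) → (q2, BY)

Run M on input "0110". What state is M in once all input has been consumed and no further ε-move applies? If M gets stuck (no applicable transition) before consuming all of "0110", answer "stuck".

(q0, 0110, #)
  ε-move, top #: go to q0, push X# → (q0, 0110, X#)
  read 0, top X: go to q0, push B → (q0, 110, B#)
  read 1, top B: go to q0, push ε → (q0, 10, #)
  ε-move, top #: go to q0, push X# → (q0, 10, X#)
  read 1, top X: go to q0, push BX → (q0, 0, BX#)
  read 0, top B: go to q1, push XB → (q1, ε, XBX#)
All input consumed; M is in state q1.

q1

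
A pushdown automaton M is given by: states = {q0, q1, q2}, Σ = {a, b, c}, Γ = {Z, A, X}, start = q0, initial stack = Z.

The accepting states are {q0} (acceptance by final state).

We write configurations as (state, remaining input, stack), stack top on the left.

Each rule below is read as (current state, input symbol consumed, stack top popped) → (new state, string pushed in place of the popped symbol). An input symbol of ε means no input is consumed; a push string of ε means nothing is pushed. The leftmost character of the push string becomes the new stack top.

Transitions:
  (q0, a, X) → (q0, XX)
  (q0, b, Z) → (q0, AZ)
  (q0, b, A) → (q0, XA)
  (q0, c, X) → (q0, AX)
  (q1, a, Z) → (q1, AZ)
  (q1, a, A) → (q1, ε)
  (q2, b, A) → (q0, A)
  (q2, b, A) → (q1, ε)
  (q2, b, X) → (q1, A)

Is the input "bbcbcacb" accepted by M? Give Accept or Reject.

No computation consumes all input and reaches a final state.

Reject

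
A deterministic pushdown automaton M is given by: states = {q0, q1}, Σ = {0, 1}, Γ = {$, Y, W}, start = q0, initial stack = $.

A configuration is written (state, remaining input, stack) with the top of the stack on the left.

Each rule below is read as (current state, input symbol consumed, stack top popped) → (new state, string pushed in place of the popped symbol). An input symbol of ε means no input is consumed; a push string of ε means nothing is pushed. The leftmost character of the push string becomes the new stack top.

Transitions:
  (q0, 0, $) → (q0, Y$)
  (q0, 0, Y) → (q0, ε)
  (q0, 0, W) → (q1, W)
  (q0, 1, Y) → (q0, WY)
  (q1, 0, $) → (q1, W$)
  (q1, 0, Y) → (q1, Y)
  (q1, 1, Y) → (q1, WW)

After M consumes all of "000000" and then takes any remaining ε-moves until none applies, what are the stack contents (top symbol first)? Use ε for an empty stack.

(q0, 000000, $) ⊢ (q0, 00000, Y$) ⊢ (q0, 0000, $) ⊢ (q0, 000, Y$) ⊢ (q0, 00, $) ⊢ (q0, 0, Y$) ⊢ (q0, ε, $)
All input consumed in state q0 with stack $.

$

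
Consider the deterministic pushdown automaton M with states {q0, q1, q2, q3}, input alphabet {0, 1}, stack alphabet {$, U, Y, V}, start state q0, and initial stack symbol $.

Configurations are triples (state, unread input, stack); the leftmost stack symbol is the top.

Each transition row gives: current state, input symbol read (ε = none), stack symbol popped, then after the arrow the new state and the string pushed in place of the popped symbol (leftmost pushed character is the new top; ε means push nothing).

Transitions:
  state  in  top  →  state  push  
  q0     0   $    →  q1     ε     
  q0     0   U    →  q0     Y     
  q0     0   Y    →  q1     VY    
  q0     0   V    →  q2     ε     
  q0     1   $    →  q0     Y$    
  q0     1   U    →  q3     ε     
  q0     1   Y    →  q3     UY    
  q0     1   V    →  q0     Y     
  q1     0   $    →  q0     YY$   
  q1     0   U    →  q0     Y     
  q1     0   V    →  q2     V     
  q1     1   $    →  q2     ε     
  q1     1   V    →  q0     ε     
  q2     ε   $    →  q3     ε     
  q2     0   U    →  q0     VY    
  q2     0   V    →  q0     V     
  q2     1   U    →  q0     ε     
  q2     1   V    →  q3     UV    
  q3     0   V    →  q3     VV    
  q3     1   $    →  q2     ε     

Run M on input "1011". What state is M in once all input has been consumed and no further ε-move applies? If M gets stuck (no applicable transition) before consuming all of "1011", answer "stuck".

q3

(q0, 1011, $)
  read 1, top $: go to q0, push Y$ → (q0, 011, Y$)
  read 0, top Y: go to q1, push VY → (q1, 11, VY$)
  read 1, top V: go to q0, push ε → (q0, 1, Y$)
  read 1, top Y: go to q3, push UY → (q3, ε, UY$)
All input consumed; M is in state q3.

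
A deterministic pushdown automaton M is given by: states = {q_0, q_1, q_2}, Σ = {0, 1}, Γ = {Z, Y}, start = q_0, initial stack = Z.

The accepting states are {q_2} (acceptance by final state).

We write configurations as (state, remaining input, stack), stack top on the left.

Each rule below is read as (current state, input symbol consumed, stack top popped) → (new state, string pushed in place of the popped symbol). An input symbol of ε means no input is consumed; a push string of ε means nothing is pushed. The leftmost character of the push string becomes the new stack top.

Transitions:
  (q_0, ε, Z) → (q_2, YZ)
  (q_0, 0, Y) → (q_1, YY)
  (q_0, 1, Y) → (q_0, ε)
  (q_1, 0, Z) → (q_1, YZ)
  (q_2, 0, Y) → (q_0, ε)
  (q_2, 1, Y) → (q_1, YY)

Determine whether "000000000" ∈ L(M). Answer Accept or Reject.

Accept

(q_0, 000000000, Z) ⊢ (q_2, 000000000, YZ) ⊢ (q_0, 00000000, Z) ⊢ (q_2, 00000000, YZ) ⊢ (q_0, 0000000, Z) ⊢ (q_2, 0000000, YZ) ⊢ (q_0, 000000, Z) ⊢ (q_2, 000000, YZ) ⊢ (q_0, 00000, Z) ⊢ (q_2, 00000, YZ) ⊢ (q_0, 0000, Z) ⊢ (q_2, 0000, YZ) ⊢ (q_0, 000, Z) ⊢ (q_2, 000, YZ) ⊢ (q_0, 00, Z) ⊢ (q_2, 00, YZ) ⊢ (q_0, 0, Z) ⊢ (q_2, 0, YZ) ⊢ (q_0, ε, Z) ⊢ (q_2, ε, YZ)
All input consumed; state q_2 ∈ F.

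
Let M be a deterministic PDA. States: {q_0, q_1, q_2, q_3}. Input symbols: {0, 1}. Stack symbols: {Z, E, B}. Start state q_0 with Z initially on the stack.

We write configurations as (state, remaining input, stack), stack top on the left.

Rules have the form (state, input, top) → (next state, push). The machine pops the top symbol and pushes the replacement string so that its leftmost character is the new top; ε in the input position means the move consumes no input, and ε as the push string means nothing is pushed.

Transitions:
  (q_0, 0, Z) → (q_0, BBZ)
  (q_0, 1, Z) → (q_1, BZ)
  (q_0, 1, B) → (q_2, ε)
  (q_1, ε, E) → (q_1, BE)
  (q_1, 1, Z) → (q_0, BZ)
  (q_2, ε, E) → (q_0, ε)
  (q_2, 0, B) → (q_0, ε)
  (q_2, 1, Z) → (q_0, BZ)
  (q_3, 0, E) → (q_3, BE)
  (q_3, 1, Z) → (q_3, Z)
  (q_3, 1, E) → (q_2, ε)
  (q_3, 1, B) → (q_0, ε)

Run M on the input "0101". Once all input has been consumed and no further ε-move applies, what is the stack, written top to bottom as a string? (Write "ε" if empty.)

(q_0, 0101, Z)
  read 0, top Z: go to q_0, push BBZ → (q_0, 101, BBZ)
  read 1, top B: go to q_2, push ε → (q_2, 01, BZ)
  read 0, top B: go to q_0, push ε → (q_0, 1, Z)
  read 1, top Z: go to q_1, push BZ → (q_1, ε, BZ)
All input consumed in state q_1 with stack BZ.

BZ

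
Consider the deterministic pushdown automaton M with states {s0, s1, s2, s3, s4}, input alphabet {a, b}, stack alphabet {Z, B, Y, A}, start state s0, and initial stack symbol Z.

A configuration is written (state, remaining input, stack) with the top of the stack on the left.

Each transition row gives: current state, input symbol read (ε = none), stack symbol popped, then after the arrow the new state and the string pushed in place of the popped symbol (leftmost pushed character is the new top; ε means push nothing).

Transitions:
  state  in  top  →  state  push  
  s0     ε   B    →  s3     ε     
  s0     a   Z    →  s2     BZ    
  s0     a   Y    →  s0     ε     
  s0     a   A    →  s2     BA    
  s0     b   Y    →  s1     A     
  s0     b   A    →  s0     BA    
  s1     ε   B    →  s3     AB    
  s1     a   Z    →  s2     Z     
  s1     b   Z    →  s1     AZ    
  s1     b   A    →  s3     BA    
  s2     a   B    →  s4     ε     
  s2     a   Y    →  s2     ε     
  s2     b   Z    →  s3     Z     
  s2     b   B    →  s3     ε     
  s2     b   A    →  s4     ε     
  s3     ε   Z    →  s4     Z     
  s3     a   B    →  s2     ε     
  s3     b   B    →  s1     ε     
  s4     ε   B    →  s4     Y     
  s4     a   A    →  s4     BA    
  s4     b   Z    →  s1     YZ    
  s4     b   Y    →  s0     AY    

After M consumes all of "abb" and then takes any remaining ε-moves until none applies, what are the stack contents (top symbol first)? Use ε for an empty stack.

YZ

(s0, abb, Z)
  read a, top Z: go to s2, push BZ → (s2, bb, BZ)
  read b, top B: go to s3, push ε → (s3, b, Z)
  ε-move, top Z: go to s4, push Z → (s4, b, Z)
  read b, top Z: go to s1, push YZ → (s1, ε, YZ)
All input consumed in state s1 with stack YZ.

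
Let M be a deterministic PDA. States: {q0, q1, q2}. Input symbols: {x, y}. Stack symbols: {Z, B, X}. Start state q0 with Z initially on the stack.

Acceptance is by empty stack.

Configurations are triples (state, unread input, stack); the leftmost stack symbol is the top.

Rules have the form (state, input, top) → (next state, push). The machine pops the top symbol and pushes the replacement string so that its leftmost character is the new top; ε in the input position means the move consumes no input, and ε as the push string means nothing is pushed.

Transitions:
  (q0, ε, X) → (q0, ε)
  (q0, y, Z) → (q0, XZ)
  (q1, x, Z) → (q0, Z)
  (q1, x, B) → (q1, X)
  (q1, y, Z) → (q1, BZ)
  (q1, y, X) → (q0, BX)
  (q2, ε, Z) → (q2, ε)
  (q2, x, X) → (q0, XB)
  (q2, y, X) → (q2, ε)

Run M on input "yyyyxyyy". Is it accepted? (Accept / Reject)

(q0, yyyyxyyy, Z)
  read y, top Z: go to q0, push XZ → (q0, yyyxyyy, XZ)
  ε-move, top X: go to q0, push ε → (q0, yyyxyyy, Z)
  read y, top Z: go to q0, push XZ → (q0, yyxyyy, XZ)
  ε-move, top X: go to q0, push ε → (q0, yyxyyy, Z)
  read y, top Z: go to q0, push XZ → (q0, yxyyy, XZ)
  ε-move, top X: go to q0, push ε → (q0, yxyyy, Z)
  read y, top Z: go to q0, push XZ → (q0, xyyy, XZ)
  ε-move, top X: go to q0, push ε → (q0, xyyy, Z)
No transition applies at (q0, xyyy, Z); input not fully consumed.

Reject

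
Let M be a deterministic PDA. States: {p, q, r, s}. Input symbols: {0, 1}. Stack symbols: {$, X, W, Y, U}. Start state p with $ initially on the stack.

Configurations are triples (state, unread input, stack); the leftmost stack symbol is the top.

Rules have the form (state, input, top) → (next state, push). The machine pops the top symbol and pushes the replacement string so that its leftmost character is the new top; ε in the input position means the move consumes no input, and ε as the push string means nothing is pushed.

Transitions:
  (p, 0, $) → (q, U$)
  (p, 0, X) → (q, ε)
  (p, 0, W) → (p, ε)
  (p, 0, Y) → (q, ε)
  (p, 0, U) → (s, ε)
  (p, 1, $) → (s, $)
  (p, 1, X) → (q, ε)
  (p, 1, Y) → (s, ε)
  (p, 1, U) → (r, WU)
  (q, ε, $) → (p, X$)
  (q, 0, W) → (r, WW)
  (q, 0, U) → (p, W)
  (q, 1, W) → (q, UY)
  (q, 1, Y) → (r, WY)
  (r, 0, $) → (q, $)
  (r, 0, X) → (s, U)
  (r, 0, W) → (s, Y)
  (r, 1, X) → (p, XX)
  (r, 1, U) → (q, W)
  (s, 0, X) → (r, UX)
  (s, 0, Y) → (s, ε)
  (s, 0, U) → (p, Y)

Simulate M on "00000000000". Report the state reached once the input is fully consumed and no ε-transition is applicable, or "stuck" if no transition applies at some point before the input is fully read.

p

(p, 00000000000, $)
  read 0, top $: go to q, push U$ → (q, 0000000000, U$)
  read 0, top U: go to p, push W → (p, 000000000, W$)
  read 0, top W: go to p, push ε → (p, 00000000, $)
  read 0, top $: go to q, push U$ → (q, 0000000, U$)
  read 0, top U: go to p, push W → (p, 000000, W$)
  read 0, top W: go to p, push ε → (p, 00000, $)
  read 0, top $: go to q, push U$ → (q, 0000, U$)
  read 0, top U: go to p, push W → (p, 000, W$)
  read 0, top W: go to p, push ε → (p, 00, $)
  read 0, top $: go to q, push U$ → (q, 0, U$)
  read 0, top U: go to p, push W → (p, ε, W$)
All input consumed; M is in state p.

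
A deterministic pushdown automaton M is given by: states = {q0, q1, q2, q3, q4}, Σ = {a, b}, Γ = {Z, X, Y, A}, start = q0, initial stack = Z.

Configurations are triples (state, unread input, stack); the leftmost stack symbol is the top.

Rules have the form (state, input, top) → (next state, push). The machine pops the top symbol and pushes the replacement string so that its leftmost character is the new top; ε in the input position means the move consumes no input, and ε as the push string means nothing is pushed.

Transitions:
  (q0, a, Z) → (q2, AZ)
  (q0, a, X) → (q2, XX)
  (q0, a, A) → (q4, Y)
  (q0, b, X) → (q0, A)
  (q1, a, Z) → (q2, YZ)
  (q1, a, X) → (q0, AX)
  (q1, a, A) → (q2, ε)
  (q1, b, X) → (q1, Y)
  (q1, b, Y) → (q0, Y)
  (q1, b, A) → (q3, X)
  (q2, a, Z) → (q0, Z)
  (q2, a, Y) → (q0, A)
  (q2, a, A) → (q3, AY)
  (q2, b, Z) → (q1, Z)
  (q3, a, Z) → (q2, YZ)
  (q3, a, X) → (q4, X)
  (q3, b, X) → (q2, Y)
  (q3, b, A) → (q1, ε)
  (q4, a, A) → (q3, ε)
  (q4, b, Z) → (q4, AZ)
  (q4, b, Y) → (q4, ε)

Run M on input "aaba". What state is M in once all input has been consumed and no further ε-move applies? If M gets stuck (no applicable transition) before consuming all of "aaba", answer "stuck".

(q0, aaba, Z)
  read a, top Z: go to q2, push AZ → (q2, aba, AZ)
  read a, top A: go to q3, push AY → (q3, ba, AYZ)
  read b, top A: go to q1, push ε → (q1, a, YZ)
No transition for (q1, a, top Y); M blocks with input a remaining.

stuck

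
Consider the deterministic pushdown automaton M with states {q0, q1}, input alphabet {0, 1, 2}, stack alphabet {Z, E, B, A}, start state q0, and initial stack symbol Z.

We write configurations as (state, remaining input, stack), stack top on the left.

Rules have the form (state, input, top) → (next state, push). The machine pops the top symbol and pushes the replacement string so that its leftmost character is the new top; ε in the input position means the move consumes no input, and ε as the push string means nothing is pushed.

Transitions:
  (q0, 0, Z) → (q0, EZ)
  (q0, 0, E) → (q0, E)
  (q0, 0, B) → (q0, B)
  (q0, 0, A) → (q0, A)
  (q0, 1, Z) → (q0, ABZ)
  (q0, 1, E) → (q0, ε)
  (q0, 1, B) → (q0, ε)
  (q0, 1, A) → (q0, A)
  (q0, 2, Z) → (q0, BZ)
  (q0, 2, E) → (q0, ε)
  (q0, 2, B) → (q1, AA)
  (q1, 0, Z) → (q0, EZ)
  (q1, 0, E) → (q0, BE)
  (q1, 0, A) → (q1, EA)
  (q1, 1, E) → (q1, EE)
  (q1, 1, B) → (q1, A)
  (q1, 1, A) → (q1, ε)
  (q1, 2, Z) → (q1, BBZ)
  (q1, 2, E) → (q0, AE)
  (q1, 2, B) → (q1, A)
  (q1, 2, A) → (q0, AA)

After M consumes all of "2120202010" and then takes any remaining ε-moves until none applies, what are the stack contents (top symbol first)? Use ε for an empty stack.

(q0, 2120202010, Z)
  read 2, top Z: go to q0, push BZ → (q0, 120202010, BZ)
  read 1, top B: go to q0, push ε → (q0, 20202010, Z)
  read 2, top Z: go to q0, push BZ → (q0, 0202010, BZ)
  read 0, top B: go to q0, push B → (q0, 202010, BZ)
  read 2, top B: go to q1, push AA → (q1, 02010, AAZ)
  read 0, top A: go to q1, push EA → (q1, 2010, EAAZ)
  read 2, top E: go to q0, push AE → (q0, 010, AEAAZ)
  read 0, top A: go to q0, push A → (q0, 10, AEAAZ)
  read 1, top A: go to q0, push A → (q0, 0, AEAAZ)
  read 0, top A: go to q0, push A → (q0, ε, AEAAZ)
All input consumed in state q0 with stack AEAAZ.

AEAAZ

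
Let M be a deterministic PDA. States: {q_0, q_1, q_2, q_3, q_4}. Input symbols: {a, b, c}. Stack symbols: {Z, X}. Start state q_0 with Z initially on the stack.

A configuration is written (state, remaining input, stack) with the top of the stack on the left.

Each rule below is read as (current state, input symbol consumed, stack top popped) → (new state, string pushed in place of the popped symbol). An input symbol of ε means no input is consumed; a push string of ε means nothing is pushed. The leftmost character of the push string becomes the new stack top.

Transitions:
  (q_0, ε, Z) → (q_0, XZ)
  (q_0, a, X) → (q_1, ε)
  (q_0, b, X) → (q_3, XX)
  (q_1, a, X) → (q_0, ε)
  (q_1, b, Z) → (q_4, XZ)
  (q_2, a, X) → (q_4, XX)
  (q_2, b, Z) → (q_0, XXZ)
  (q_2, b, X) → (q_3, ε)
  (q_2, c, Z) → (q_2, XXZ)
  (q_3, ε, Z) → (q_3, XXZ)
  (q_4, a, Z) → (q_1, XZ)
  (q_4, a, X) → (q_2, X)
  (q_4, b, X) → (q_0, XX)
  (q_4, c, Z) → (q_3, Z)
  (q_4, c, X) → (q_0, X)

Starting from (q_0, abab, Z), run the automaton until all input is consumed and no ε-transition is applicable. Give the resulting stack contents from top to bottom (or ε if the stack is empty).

XXZ

(q_0, abab, Z)
  ε-move, top Z: go to q_0, push XZ → (q_0, abab, XZ)
  read a, top X: go to q_1, push ε → (q_1, bab, Z)
  read b, top Z: go to q_4, push XZ → (q_4, ab, XZ)
  read a, top X: go to q_2, push X → (q_2, b, XZ)
  read b, top X: go to q_3, push ε → (q_3, ε, Z)
  ε-move, top Z: go to q_3, push XXZ → (q_3, ε, XXZ)
All input consumed in state q_3 with stack XXZ.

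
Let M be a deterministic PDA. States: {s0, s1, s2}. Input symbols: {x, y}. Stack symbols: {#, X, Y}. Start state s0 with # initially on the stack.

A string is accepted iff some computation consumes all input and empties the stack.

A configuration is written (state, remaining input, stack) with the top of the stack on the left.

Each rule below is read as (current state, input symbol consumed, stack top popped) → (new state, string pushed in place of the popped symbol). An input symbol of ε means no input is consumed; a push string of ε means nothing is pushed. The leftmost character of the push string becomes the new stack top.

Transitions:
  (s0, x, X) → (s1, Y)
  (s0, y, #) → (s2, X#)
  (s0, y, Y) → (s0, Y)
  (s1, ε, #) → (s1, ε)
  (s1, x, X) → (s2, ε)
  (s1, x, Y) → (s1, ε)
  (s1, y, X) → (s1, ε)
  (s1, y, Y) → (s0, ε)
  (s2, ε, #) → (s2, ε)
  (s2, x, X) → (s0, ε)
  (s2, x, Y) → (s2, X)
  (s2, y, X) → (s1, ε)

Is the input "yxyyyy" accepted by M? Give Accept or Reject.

Reject

(s0, yxyyyy, #) ⊢ (s2, xyyyy, X#) ⊢ (s0, yyyy, #) ⊢ (s2, yyy, X#) ⊢ (s1, yy, #) ⊢ (s1, yy, ε)
No transition applies at (s1, yy, ε); input not fully consumed.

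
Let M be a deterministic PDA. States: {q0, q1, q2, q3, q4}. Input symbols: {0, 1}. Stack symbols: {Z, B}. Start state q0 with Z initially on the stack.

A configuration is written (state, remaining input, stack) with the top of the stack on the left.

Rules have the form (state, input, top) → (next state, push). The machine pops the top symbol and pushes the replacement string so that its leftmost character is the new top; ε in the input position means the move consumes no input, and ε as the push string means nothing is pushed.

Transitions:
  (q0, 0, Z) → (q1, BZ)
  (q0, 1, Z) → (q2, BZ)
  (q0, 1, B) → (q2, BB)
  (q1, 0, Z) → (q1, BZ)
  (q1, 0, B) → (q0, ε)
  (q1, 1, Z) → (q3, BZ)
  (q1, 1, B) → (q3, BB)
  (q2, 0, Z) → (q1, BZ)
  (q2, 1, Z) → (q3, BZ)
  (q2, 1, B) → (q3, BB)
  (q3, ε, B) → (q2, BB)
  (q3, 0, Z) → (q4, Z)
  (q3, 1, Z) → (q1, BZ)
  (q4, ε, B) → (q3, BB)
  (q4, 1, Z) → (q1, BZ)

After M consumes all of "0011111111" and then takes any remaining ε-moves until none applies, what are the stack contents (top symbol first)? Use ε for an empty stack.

(q0, 0011111111, Z)
  read 0, top Z: go to q1, push BZ → (q1, 011111111, BZ)
  read 0, top B: go to q0, push ε → (q0, 11111111, Z)
  read 1, top Z: go to q2, push BZ → (q2, 1111111, BZ)
  read 1, top B: go to q3, push BB → (q3, 111111, BBZ)
  ε-move, top B: go to q2, push BB → (q2, 111111, BBBZ)
  read 1, top B: go to q3, push BB → (q3, 11111, BBBBZ)
  ε-move, top B: go to q2, push BB → (q2, 11111, BBBBBZ)
  read 1, top B: go to q3, push BB → (q3, 1111, BBBBBBZ)
  ε-move, top B: go to q2, push BB → (q2, 1111, BBBBBBBZ)
  read 1, top B: go to q3, push BB → (q3, 111, BBBBBBBBZ)
  ε-move, top B: go to q2, push BB → (q2, 111, BBBBBBBBBZ)
  read 1, top B: go to q3, push BB → (q3, 11, BBBBBBBBBBZ)
  ε-move, top B: go to q2, push BB → (q2, 11, BBBBBBBBBBBZ)
  read 1, top B: go to q3, push BB → (q3, 1, BBBBBBBBBBBBZ)
  ε-move, top B: go to q2, push BB → (q2, 1, BBBBBBBBBBBBBZ)
  read 1, top B: go to q3, push BB → (q3, ε, BBBBBBBBBBBBBBZ)
  ε-move, top B: go to q2, push BB → (q2, ε, BBBBBBBBBBBBBBBZ)
All input consumed in state q2 with stack BBBBBBBBBBBBBBBZ.

BBBBBBBBBBBBBBBZ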